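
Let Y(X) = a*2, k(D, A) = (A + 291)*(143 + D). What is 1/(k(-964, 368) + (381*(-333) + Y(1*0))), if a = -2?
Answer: -1/667916 ≈ -1.4972e-6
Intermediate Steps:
k(D, A) = (143 + D)*(291 + A) (k(D, A) = (291 + A)*(143 + D) = (143 + D)*(291 + A))
Y(X) = -4 (Y(X) = -2*2 = -4)
1/(k(-964, 368) + (381*(-333) + Y(1*0))) = 1/((41613 + 143*368 + 291*(-964) + 368*(-964)) + (381*(-333) - 4)) = 1/((41613 + 52624 - 280524 - 354752) + (-126873 - 4)) = 1/(-541039 - 126877) = 1/(-667916) = -1/667916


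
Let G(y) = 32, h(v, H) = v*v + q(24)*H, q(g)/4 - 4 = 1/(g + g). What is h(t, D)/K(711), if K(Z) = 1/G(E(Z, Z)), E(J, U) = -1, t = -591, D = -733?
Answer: 32399224/3 ≈ 1.0800e+7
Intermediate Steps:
q(g) = 16 + 2/g (q(g) = 16 + 4/(g + g) = 16 + 4/((2*g)) = 16 + 4*(1/(2*g)) = 16 + 2/g)
h(v, H) = v² + 193*H/12 (h(v, H) = v*v + (16 + 2/24)*H = v² + (16 + 2*(1/24))*H = v² + (16 + 1/12)*H = v² + 193*H/12)
K(Z) = 1/32
h(t, D)/K(711) = ((-591)² + (193/12)*(-733))/(1/32) = (349281 - 141469/12)*32 = (4049903/12)*32 = 32399224/3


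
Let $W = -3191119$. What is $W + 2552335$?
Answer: $-638784$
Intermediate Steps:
$W + 2552335 = -3191119 + 2552335 = -638784$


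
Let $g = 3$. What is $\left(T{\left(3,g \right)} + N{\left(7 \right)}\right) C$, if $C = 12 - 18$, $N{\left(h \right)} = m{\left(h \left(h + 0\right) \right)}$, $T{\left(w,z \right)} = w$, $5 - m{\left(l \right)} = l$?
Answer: $246$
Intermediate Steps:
$m{\left(l \right)} = 5 - l$
$N{\left(h \right)} = 5 - h^{2}$ ($N{\left(h \right)} = 5 - h \left(h + 0\right) = 5 - h h = 5 - h^{2}$)
$C = -6$ ($C = 12 - 18 = -6$)
$\left(T{\left(3,g \right)} + N{\left(7 \right)}\right) C = \left(3 + \left(5 - 7^{2}\right)\right) \left(-6\right) = \left(3 + \left(5 - 49\right)\right) \left(-6\right) = \left(3 - 44\right) \left(-6\right) = \left(-41\right) \left(-6\right) = 246$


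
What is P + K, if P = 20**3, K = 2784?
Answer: 10784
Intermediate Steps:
P = 8000
P + K = 8000 + 2784 = 10784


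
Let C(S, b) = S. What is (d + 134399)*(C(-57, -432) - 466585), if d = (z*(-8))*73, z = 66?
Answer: -44729968910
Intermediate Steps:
d = -38544 (d = (66*(-8))*73 = -528*73 = -38544)
(d + 134399)*(C(-57, -432) - 466585) = (-38544 + 134399)*(-57 - 466585) = 95855*(-466642) = -44729968910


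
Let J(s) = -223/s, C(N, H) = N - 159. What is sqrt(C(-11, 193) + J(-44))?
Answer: I*sqrt(79827)/22 ≈ 12.843*I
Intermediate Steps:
C(N, H) = -159 + N
sqrt(C(-11, 193) + J(-44)) = sqrt((-159 - 11) - 223/(-44)) = sqrt(-170 - 223*(-1/44)) = sqrt(-170 + 223/44) = sqrt(-7257/44) = I*sqrt(79827)/22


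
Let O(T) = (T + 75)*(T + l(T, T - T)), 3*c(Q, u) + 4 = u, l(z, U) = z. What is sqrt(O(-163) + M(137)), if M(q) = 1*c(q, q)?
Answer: sqrt(258591)/3 ≈ 169.51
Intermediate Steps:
c(Q, u) = -4/3 + u/3
O(T) = 2*T*(75 + T) (O(T) = (T + 75)*(T + T) = (75 + T)*(2*T) = 2*T*(75 + T))
M(q) = -4/3 + q/3 (M(q) = 1*(-4/3 + q/3) = -4/3 + q/3)
sqrt(O(-163) + M(137)) = sqrt(2*(-163)*(75 - 163) + (-4/3 + (1/3)*137)) = sqrt(2*(-163)*(-88) + (-4/3 + 137/3)) = sqrt(28688 + 133/3) = sqrt(86197/3) = sqrt(258591)/3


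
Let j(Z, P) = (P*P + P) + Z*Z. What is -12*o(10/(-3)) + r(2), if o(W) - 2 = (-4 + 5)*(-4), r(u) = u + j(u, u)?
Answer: 36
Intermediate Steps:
j(Z, P) = P + P² + Z² (j(Z, P) = (P² + P) + Z² = (P + P²) + Z² = P + P² + Z²)
r(u) = 2*u + 2*u² (r(u) = u + (u + u² + u²) = u + (u + 2*u²) = 2*u + 2*u²)
o(W) = -2 (o(W) = 2 + (-4 + 5)*(-4) = 2 + 1*(-4) = 2 - 4 = -2)
-12*o(10/(-3)) + r(2) = -12*(-2) + 2*2*(1 + 2) = 24 + 2*2*3 = 24 + 12 = 36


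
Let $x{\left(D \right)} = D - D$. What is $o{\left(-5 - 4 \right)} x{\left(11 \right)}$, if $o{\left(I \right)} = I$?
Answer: $0$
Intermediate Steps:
$x{\left(D \right)} = 0$
$o{\left(-5 - 4 \right)} x{\left(11 \right)} = \left(-5 - 4\right) 0 = \left(-9\right) 0 = 0$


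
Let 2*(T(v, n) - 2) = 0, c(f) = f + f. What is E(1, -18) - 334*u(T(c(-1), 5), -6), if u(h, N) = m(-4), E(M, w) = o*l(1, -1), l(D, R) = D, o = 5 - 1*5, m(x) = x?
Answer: 1336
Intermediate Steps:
c(f) = 2*f
o = 0 (o = 5 - 5 = 0)
T(v, n) = 2 (T(v, n) = 2 + (1/2)*0 = 2 + 0 = 2)
E(M, w) = 0 (E(M, w) = 0*1 = 0)
u(h, N) = -4
E(1, -18) - 334*u(T(c(-1), 5), -6) = 0 - 334*(-4) = 0 + 1336 = 1336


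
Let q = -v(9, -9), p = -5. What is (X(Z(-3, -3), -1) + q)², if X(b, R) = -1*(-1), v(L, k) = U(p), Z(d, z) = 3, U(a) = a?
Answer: 36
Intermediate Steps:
v(L, k) = -5
X(b, R) = 1
q = 5 (q = -1*(-5) = 5)
(X(Z(-3, -3), -1) + q)² = (1 + 5)² = 6² = 36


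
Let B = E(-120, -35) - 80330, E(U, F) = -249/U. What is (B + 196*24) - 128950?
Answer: -8182957/40 ≈ -2.0457e+5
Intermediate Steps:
B = -3213117/40 (B = -249/(-120) - 80330 = -249*(-1/120) - 80330 = 83/40 - 80330 = -3213117/40 ≈ -80328.)
(B + 196*24) - 128950 = (-3213117/40 + 196*24) - 128950 = (-3213117/40 + 4704) - 128950 = -3024957/40 - 128950 = -8182957/40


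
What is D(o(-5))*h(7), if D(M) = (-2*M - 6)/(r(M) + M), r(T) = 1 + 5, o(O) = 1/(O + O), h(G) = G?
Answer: -406/59 ≈ -6.8814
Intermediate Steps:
o(O) = 1/(2*O)
r(T) = 6
D(M) = (-6 - 2*M)/(6 + M) (D(M) = (-2*M - 6)/(6 + M) = (-6 - 2*M)/(6 + M))
D(o(-5))*h(7) = (2*(-3 - 1/(2*(-5)))/(6 + (½)/(-5)))*7 = (2*(-3 - (-1)/(2*5))/(6 + (½)*(-⅕)))*7 = (2*(-3 - 1*(-⅒))/(6 - ⅒))*7 = (2*(-3 + ⅒)/(59/10))*7 = (2*(10/59)*(-29/10))*7 = -58/59*7 = -406/59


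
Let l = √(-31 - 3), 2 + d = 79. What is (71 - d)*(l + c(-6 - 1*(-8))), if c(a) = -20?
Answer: 120 - 6*I*√34 ≈ 120.0 - 34.986*I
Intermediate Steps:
d = 77 (d = -2 + 79 = 77)
l = I*√34 (l = √(-34) = I*√34 ≈ 5.8309*I)
(71 - d)*(l + c(-6 - 1*(-8))) = (71 - 1*77)*(I*√34 - 20) = (71 - 77)*(-20 + I*√34) = -6*(-20 + I*√34) = 120 - 6*I*√34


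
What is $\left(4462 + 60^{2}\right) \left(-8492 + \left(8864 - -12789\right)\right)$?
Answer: $106103982$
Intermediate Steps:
$\left(4462 + 60^{2}\right) \left(-8492 + \left(8864 - -12789\right)\right) = \left(4462 + 3600\right) \left(-8492 + \left(8864 + 12789\right)\right) = 8062 \left(-8492 + 21653\right) = 8062 \cdot 13161 = 106103982$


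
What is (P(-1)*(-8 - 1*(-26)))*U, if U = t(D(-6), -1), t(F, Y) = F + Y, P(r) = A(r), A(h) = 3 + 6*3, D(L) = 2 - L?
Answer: 2646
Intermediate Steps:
A(h) = 21 (A(h) = 3 + 18 = 21)
P(r) = 21
U = 7 (U = (2 - 1*(-6)) - 1 = (2 + 6) - 1 = 8 - 1 = 7)
(P(-1)*(-8 - 1*(-26)))*U = (21*(-8 - 1*(-26)))*7 = (21*(-8 + 26))*7 = (21*18)*7 = 378*7 = 2646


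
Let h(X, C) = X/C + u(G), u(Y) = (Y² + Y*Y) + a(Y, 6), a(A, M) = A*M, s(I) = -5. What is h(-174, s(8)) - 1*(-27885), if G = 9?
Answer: 140679/5 ≈ 28136.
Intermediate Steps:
u(Y) = 2*Y² + 6*Y (u(Y) = (Y² + Y*Y) + Y*6 = (Y² + Y²) + 6*Y = 2*Y² + 6*Y)
h(X, C) = 216 + X/C (h(X, C) = X/C + 2*9*(3 + 9) = X/C + 2*9*12 = X/C + 216 = 216 + X/C)
h(-174, s(8)) - 1*(-27885) = (216 - 174/(-5)) - 1*(-27885) = (216 - 174*(-⅕)) + 27885 = (216 + 174/5) + 27885 = 1254/5 + 27885 = 140679/5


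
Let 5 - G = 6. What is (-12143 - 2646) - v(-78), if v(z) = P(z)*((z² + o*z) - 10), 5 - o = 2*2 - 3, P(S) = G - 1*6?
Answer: 25545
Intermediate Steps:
G = -1 (G = 5 - 1*6 = 5 - 6 = -1)
P(S) = -7 (P(S) = -1 - 1*6 = -1 - 6 = -7)
o = 4 (o = 5 - (2*2 - 3) = 5 - (4 - 3) = 5 - 1*1 = 5 - 1 = 4)
v(z) = 70 - 28*z - 7*z² (v(z) = -7*((z² + 4*z) - 10) = -7*(-10 + z² + 4*z) = 70 - 28*z - 7*z²)
(-12143 - 2646) - v(-78) = (-12143 - 2646) - (70 - 28*(-78) - 7*(-78)²) = -14789 - (70 + 2184 - 7*6084) = -14789 - (70 + 2184 - 42588) = -14789 - 1*(-40334) = -14789 + 40334 = 25545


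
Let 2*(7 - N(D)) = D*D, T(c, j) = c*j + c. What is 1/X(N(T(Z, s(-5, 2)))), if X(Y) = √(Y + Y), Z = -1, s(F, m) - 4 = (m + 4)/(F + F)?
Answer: -5*I*√134/134 ≈ -0.43193*I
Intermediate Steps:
s(F, m) = 4 + (4 + m)/(2*F) (s(F, m) = 4 + (m + 4)/(F + F) = 4 + (4 + m)/((2*F)) = 4 + (4 + m)*(1/(2*F)) = 4 + (4 + m)/(2*F))
T(c, j) = c + c*j
N(D) = 7 - D²/2 (N(D) = 7 - D*D/2 = 7 - D²/2)
X(Y) = √2*√Y (X(Y) = √(2*Y) = √2*√Y)
1/X(N(T(Z, s(-5, 2)))) = 1/(√2*√(7 - (1 + (½)*(4 + 2 + 8*(-5))/(-5))²/2)) = 1/(√2*√(7 - (1 + (½)*(-⅕)*(4 + 2 - 40))²/2)) = 1/(√2*√(7 - (1 + (½)*(-⅕)*(-34))²/2)) = 1/(√2*√(7 - (1 + 17/5)²/2)) = 1/(√2*√(7 - (-1*22/5)²/2)) = 1/(√2*√(7 - (-22/5)²/2)) = 1/(√2*√(7 - ½*484/25)) = 1/(√2*√(7 - 242/25)) = 1/(√2*√(-67/25)) = 1/(√2*(I*√67/5)) = 1/(I*√134/5) = -5*I*√134/134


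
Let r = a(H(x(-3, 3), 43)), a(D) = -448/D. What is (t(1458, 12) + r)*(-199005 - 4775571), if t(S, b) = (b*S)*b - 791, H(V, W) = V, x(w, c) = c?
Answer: -1039744420720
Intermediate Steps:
a(D) = -448/D
t(S, b) = -791 + S*b² (t(S, b) = (S*b)*b - 791 = S*b² - 791 = -791 + S*b²)
r = -448/3 ≈ -149.33
(t(1458, 12) + r)*(-199005 - 4775571) = ((-791 + 1458*12²) - 448/3)*(-199005 - 4775571) = ((-791 + 1458*144) - 448/3)*(-4974576) = ((-791 + 209952) - 448/3)*(-4974576) = (209161 - 448/3)*(-4974576) = (627035/3)*(-4974576) = -1039744420720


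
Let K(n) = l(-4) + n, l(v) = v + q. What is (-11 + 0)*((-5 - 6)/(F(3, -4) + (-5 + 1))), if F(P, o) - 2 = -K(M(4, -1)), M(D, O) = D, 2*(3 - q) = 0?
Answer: -121/5 ≈ -24.200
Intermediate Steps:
q = 3 (q = 3 - ½*0 = 3 + 0 = 3)
l(v) = 3 + v (l(v) = v + 3 = 3 + v)
K(n) = -1 + n (K(n) = (3 - 4) + n = -1 + n)
F(P, o) = -1 (F(P, o) = 2 - (-1 + 4) = 2 - 1*3 = 2 - 3 = -1)
(-11 + 0)*((-5 - 6)/(F(3, -4) + (-5 + 1))) = (-11 + 0)*((-5 - 6)/(-1 + (-5 + 1))) = -(-121)/(-1 - 4) = -(-121)/(-5) = -(-121)*(-1)/5 = -11*11/5 = -121/5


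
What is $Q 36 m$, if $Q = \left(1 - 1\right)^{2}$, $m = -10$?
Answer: $0$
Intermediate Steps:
$Q = 0$ ($Q = 0^{2} = 0$)
$Q 36 m = 0 \cdot 36 \left(-10\right) = 0 \left(-10\right) = 0$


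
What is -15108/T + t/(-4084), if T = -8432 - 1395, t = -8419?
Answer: 144434585/40133468 ≈ 3.5989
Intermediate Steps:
T = -9827
-15108/T + t/(-4084) = -15108/(-9827) - 8419/(-4084) = -15108*(-1/9827) - 8419*(-1/4084) = 15108/9827 + 8419/4084 = 144434585/40133468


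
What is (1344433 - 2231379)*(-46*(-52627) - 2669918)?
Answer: 220916961896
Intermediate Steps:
(1344433 - 2231379)*(-46*(-52627) - 2669918) = -886946*(2420842 - 2669918) = -886946*(-249076) = 220916961896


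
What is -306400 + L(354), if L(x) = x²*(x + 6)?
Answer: 44807360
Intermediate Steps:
L(x) = x²*(6 + x)
-306400 + L(354) = -306400 + 354²*(6 + 354) = -306400 + 125316*360 = -306400 + 45113760 = 44807360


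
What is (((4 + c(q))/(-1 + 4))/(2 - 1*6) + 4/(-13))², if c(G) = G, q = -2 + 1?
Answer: 841/2704 ≈ 0.31102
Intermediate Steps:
q = -1
(((4 + c(q))/(-1 + 4))/(2 - 1*6) + 4/(-13))² = (((4 - 1)/(-1 + 4))/(2 - 1*6) + 4/(-13))² = ((3/3)/(2 - 6) + 4*(-1/13))² = ((3*(⅓))/(-4) - 4/13)² = (1*(-¼) - 4/13)² = (-¼ - 4/13)² = (-29/52)² = 841/2704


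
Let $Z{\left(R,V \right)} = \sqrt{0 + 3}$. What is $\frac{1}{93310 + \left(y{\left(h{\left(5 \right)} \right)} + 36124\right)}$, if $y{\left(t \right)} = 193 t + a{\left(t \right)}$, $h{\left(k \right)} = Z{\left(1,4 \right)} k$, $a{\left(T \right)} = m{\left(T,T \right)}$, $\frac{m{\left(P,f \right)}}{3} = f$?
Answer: $\frac{64717}{8375139578} - \frac{245 \sqrt{3}}{4187569789} \approx 7.6259 \cdot 10^{-6}$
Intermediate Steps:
$m{\left(P,f \right)} = 3 f$
$a{\left(T \right)} = 3 T$
$Z{\left(R,V \right)} = \sqrt{3}$
$h{\left(k \right)} = k \sqrt{3}$ ($h{\left(k \right)} = \sqrt{3} k = k \sqrt{3}$)
$y{\left(t \right)} = 196 t$ ($y{\left(t \right)} = 193 t + 3 t = 196 t$)
$\frac{1}{93310 + \left(y{\left(h{\left(5 \right)} \right)} + 36124\right)} = \frac{1}{93310 + \left(196 \cdot 5 \sqrt{3} + 36124\right)} = \frac{1}{93310 + \left(980 \sqrt{3} + 36124\right)} = \frac{1}{93310 + \left(36124 + 980 \sqrt{3}\right)} = \frac{1}{129434 + 980 \sqrt{3}}$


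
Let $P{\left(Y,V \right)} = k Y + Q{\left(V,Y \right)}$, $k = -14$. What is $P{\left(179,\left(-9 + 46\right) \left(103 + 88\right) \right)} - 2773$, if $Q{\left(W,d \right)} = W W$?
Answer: $49937210$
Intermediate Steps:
$Q{\left(W,d \right)} = W^{2}$
$P{\left(Y,V \right)} = V^{2} - 14 Y$ ($P{\left(Y,V \right)} = - 14 Y + V^{2} = V^{2} - 14 Y$)
$P{\left(179,\left(-9 + 46\right) \left(103 + 88\right) \right)} - 2773 = \left(\left(\left(-9 + 46\right) \left(103 + 88\right)\right)^{2} - 2506\right) - 2773 = \left(\left(37 \cdot 191\right)^{2} - 2506\right) - 2773 = \left(7067^{2} - 2506\right) - 2773 = \left(49942489 - 2506\right) - 2773 = 49939983 - 2773 = 49937210$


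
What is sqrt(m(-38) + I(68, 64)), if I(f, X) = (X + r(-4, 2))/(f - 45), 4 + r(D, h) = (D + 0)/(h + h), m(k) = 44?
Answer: 3*sqrt(2737)/23 ≈ 6.8239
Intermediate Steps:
r(D, h) = -4 + D/(2*h) (r(D, h) = -4 + (D + 0)/(h + h) = -4 + D/((2*h)) = -4 + D*(1/(2*h)) = -4 + D/(2*h))
I(f, X) = (-5 + X)/(-45 + f) (I(f, X) = (X + (-4 + (1/2)*(-4)/2))/(f - 45) = (X + (-4 + (1/2)*(-4)*(1/2)))/(-45 + f) = (X + (-4 - 1))/(-45 + f) = (X - 5)/(-45 + f) = (-5 + X)/(-45 + f))
sqrt(m(-38) + I(68, 64)) = sqrt(44 + (-5 + 64)/(-45 + 68)) = sqrt(44 + 59/23) = sqrt(1071/23) = 3*sqrt(2737)/23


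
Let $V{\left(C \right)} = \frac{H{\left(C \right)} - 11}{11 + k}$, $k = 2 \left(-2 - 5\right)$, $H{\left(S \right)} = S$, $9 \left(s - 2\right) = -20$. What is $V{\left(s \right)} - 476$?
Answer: $- \frac{12751}{27} \approx -472.26$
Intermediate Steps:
$s = - \frac{2}{9}$ ($s = 2 + \frac{1}{9} \left(-20\right) = 2 - \frac{20}{9} = - \frac{2}{9} \approx -0.22222$)
$k = -14$ ($k = 2 \left(-7\right) = -14$)
$V{\left(C \right)} = \frac{11}{3} - \frac{C}{3}$ ($V{\left(C \right)} = \frac{C - 11}{11 - 14} = \frac{-11 + C}{-3} = \left(-11 + C\right) \left(- \frac{1}{3}\right) = \frac{11}{3} - \frac{C}{3}$)
$V{\left(s \right)} - 476 = \left(\frac{11}{3} - - \frac{2}{27}\right) - 476 = \left(\frac{11}{3} + \frac{2}{27}\right) - 476 = \frac{101}{27} - 476 = - \frac{12751}{27}$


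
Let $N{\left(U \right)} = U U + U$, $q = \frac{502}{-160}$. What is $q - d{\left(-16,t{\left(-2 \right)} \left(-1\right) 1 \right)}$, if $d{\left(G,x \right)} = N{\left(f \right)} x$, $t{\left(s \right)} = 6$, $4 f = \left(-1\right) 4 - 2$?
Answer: $\frac{109}{80} \approx 1.3625$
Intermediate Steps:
$f = - \frac{3}{2}$ ($f = \frac{\left(-1\right) 4 - 2}{4} = \frac{-4 - 2}{4} = \frac{1}{4} \left(-6\right) = - \frac{3}{2} \approx -1.5$)
$q = - \frac{251}{80}$ ($q = 502 \left(- \frac{1}{160}\right) = - \frac{251}{80} \approx -3.1375$)
$N{\left(U \right)} = U + U^{2}$ ($N{\left(U \right)} = U^{2} + U = U + U^{2}$)
$d{\left(G,x \right)} = \frac{3 x}{4}$ ($d{\left(G,x \right)} = - \frac{3 \left(1 - \frac{3}{2}\right)}{2} x = \left(- \frac{3}{2}\right) \left(- \frac{1}{2}\right) x = \frac{3 x}{4}$)
$q - d{\left(-16,t{\left(-2 \right)} \left(-1\right) 1 \right)} = - \frac{251}{80} - \frac{3 \cdot 6 \left(-1\right) 1}{4} = - \frac{251}{80} - \frac{3 \left(\left(-6\right) 1\right)}{4} = - \frac{251}{80} - \frac{3}{4} \left(-6\right) = - \frac{251}{80} - - \frac{9}{2} = - \frac{251}{80} + \frac{9}{2} = \frac{109}{80}$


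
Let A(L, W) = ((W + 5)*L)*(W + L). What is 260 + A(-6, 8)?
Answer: 104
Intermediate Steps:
A(L, W) = L*(5 + W)*(L + W) (A(L, W) = ((5 + W)*L)*(L + W) = (L*(5 + W))*(L + W) = L*(5 + W)*(L + W))
260 + A(-6, 8) = 260 - 6*(8² + 5*(-6) + 5*8 - 6*8) = 260 - 6*(64 - 30 + 40 - 48) = 260 - 6*26 = 260 - 156 = 104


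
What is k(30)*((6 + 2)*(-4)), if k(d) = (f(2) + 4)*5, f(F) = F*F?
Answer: -1280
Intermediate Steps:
f(F) = F²
k(d) = 40 (k(d) = (2² + 4)*5 = (4 + 4)*5 = 8*5 = 40)
k(30)*((6 + 2)*(-4)) = 40*((6 + 2)*(-4)) = 40*(8*(-4)) = 40*(-32) = -1280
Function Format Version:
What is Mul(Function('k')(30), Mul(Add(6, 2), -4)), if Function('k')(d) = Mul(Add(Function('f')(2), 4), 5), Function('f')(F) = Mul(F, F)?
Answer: -1280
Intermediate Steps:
Function('f')(F) = Pow(F, 2)
Function('k')(d) = 40 (Function('k')(d) = Mul(Add(Pow(2, 2), 4), 5) = Mul(Add(4, 4), 5) = Mul(8, 5) = 40)
Mul(Function('k')(30), Mul(Add(6, 2), -4)) = Mul(40, Mul(Add(6, 2), -4)) = Mul(40, Mul(8, -4)) = Mul(40, -32) = -1280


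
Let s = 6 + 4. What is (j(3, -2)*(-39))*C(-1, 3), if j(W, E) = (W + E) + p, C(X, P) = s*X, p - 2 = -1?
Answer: 780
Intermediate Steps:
p = 1 (p = 2 - 1 = 1)
s = 10
C(X, P) = 10*X
j(W, E) = 1 + E + W (j(W, E) = (W + E) + 1 = (E + W) + 1 = 1 + E + W)
(j(3, -2)*(-39))*C(-1, 3) = ((1 - 2 + 3)*(-39))*(10*(-1)) = (2*(-39))*(-10) = -78*(-10) = 780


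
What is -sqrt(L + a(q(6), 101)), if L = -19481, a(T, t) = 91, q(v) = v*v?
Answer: -I*sqrt(19390) ≈ -139.25*I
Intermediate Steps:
q(v) = v**2
-sqrt(L + a(q(6), 101)) = -sqrt(-19481 + 91) = -sqrt(-19390) = -I*sqrt(19390)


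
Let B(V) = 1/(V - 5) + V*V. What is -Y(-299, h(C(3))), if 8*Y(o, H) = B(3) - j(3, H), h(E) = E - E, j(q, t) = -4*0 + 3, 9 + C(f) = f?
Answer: -11/16 ≈ -0.68750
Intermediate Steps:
C(f) = -9 + f
j(q, t) = 3 (j(q, t) = 0 + 3 = 3)
h(E) = 0
B(V) = V² + 1/(-5 + V) (B(V) = 1/(-5 + V) + V² = V² + 1/(-5 + V))
Y(o, H) = 11/16 (Y(o, H) = ((1 + 3³ - 5*3²)/(-5 + 3) - 1*3)/8 = ((1 + 27 - 5*9)/(-2) - 3)/8 = (-(1 + 27 - 45)/2 - 3)/8 = (-½*(-17) - 3)/8 = (17/2 - 3)/8 = (⅛)*(11/2) = 11/16)
-Y(-299, h(C(3))) = -1*11/16 = -11/16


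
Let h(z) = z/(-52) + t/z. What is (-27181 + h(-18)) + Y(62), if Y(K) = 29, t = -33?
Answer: -1058843/39 ≈ -27150.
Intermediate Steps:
h(z) = -33/z - z/52 (h(z) = z/(-52) - 33/z = z*(-1/52) - 33/z = -z/52 - 33/z = -33/z - z/52)
(-27181 + h(-18)) + Y(62) = (-27181 + (-33/(-18) - 1/52*(-18))) + 29 = (-27181 + (-33*(-1/18) + 9/26)) + 29 = (-27181 + (11/6 + 9/26)) + 29 = (-27181 + 85/39) + 29 = -1059974/39 + 29 = -1058843/39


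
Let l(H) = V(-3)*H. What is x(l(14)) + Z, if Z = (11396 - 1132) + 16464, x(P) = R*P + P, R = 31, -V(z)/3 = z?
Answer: 30760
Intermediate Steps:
V(z) = -3*z
l(H) = 9*H (l(H) = (-3*(-3))*H = 9*H)
x(P) = 32*P (x(P) = 31*P + P = 32*P)
Z = 26728 (Z = 10264 + 16464 = 26728)
x(l(14)) + Z = 32*(9*14) + 26728 = 32*126 + 26728 = 4032 + 26728 = 30760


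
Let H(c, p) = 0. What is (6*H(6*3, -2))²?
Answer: 0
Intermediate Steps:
(6*H(6*3, -2))² = (6*0)² = 0² = 0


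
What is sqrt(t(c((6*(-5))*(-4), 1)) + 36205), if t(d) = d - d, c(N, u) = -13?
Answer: sqrt(36205) ≈ 190.28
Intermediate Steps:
t(d) = 0
sqrt(t(c((6*(-5))*(-4), 1)) + 36205) = sqrt(0 + 36205) = sqrt(36205)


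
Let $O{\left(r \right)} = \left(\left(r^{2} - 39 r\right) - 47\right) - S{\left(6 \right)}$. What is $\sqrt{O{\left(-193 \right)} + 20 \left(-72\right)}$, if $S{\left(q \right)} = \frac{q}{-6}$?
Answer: $3 \sqrt{4810} \approx 208.06$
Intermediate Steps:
$S{\left(q \right)} = - \frac{q}{6}$ ($S{\left(q \right)} = q \left(- \frac{1}{6}\right) = - \frac{q}{6}$)
$O{\left(r \right)} = -46 + r^{2} - 39 r$ ($O{\left(r \right)} = \left(\left(r^{2} - 39 r\right) - 47\right) - \left(- \frac{1}{6}\right) 6 = \left(-47 + r^{2} - 39 r\right) - -1 = \left(-47 + r^{2} - 39 r\right) + 1 = -46 + r^{2} - 39 r$)
$\sqrt{O{\left(-193 \right)} + 20 \left(-72\right)} = \sqrt{\left(-46 + \left(-193\right)^{2} - -7527\right) + 20 \left(-72\right)} = \sqrt{\left(-46 + 37249 + 7527\right) - 1440} = \sqrt{44730 - 1440} = \sqrt{43290} = 3 \sqrt{4810}$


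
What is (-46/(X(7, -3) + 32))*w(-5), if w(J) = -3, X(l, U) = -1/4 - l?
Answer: 184/33 ≈ 5.5758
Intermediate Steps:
X(l, U) = -¼ - l (X(l, U) = -1*¼ - l = -¼ - l)
(-46/(X(7, -3) + 32))*w(-5) = -46/((-¼ - 1*7) + 32)*(-3) = -46/((-¼ - 7) + 32)*(-3) = -46/(-29/4 + 32)*(-3) = -46/99/4*(-3) = -46*4/99*(-3) = -184/99*(-3) = 184/33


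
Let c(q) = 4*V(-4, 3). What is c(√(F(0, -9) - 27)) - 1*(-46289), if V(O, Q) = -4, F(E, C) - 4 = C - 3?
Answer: 46273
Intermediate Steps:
F(E, C) = 1 + C (F(E, C) = 4 + (C - 3) = 4 + (-3 + C) = 1 + C)
c(q) = -16 (c(q) = 4*(-4) = -16)
c(√(F(0, -9) - 27)) - 1*(-46289) = -16 - 1*(-46289) = -16 + 46289 = 46273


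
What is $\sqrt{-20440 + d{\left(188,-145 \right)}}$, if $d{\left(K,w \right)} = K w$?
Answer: $30 i \sqrt{53} \approx 218.4 i$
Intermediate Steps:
$\sqrt{-20440 + d{\left(188,-145 \right)}} = \sqrt{-20440 + 188 \left(-145\right)} = \sqrt{-20440 - 27260} = \sqrt{-47700} = 30 i \sqrt{53}$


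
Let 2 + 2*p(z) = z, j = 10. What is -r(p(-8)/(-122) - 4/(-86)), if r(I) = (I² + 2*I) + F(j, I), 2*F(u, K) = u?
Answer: -142629089/27520516 ≈ -5.1826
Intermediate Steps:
F(u, K) = u/2
p(z) = -1 + z/2
r(I) = 5 + I² + 2*I (r(I) = (I² + 2*I) + (½)*10 = (I² + 2*I) + 5 = 5 + I² + 2*I)
-r(p(-8)/(-122) - 4/(-86)) = -(5 + ((-1 + (½)*(-8))/(-122) - 4/(-86))² + 2*((-1 + (½)*(-8))/(-122) - 4/(-86))) = -(5 + ((-1 - 4)*(-1/122) - 4*(-1/86))² + 2*((-1 - 4)*(-1/122) - 4*(-1/86))) = -(5 + (-5*(-1/122) + 2/43)² + 2*(-5*(-1/122) + 2/43)) = -(5 + (5/122 + 2/43)² + 2*(5/122 + 2/43)) = -(5 + (459/5246)² + 2*(459/5246)) = -(5 + 210681/27520516 + 459/2623) = -1*142629089/27520516 = -142629089/27520516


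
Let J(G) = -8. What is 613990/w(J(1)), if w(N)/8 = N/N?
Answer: 306995/4 ≈ 76749.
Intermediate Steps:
w(N) = 8 (w(N) = 8*(N/N) = 8*1 = 8)
613990/w(J(1)) = 613990/8 = 613990*(1/8) = 306995/4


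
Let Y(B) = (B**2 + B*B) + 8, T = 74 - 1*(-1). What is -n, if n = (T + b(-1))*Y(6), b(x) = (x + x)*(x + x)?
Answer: -6320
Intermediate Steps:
T = 75 (T = 74 + 1 = 75)
b(x) = 4*x**2 (b(x) = (2*x)*(2*x) = 4*x**2)
Y(B) = 8 + 2*B**2 (Y(B) = (B**2 + B**2) + 8 = 2*B**2 + 8 = 8 + 2*B**2)
n = 6320 (n = (75 + 4*(-1)**2)*(8 + 2*6**2) = (75 + 4*1)*(8 + 2*36) = (75 + 4)*(8 + 72) = 79*80 = 6320)
-n = -1*6320 = -6320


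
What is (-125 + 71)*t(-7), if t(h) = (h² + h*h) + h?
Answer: -4914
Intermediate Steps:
t(h) = h + 2*h² (t(h) = (h² + h²) + h = 2*h² + h = h + 2*h²)
(-125 + 71)*t(-7) = (-125 + 71)*(-7*(1 + 2*(-7))) = -(-378)*(1 - 14) = -(-378)*(-13) = -54*91 = -4914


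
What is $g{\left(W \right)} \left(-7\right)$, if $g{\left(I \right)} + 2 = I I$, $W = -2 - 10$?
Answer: $-994$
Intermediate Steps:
$W = -12$
$g{\left(I \right)} = -2 + I^{2}$ ($g{\left(I \right)} = -2 + I I = -2 + I^{2}$)
$g{\left(W \right)} \left(-7\right) = \left(-2 + \left(-12\right)^{2}\right) \left(-7\right) = \left(-2 + 144\right) \left(-7\right) = 142 \left(-7\right) = -994$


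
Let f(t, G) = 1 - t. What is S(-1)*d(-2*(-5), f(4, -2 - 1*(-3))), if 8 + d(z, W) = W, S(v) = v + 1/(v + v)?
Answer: 33/2 ≈ 16.500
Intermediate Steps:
S(v) = v + 1/(2*v)
d(z, W) = -8 + W
S(-1)*d(-2*(-5), f(4, -2 - 1*(-3))) = (-1 + (½)/(-1))*(-8 + (1 - 1*4)) = (-1 + (½)*(-1))*(-8 + (1 - 4)) = (-1 - ½)*(-8 - 3) = -3/2*(-11) = 33/2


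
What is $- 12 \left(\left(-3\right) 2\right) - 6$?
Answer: $66$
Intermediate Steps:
$- 12 \left(\left(-3\right) 2\right) - 6 = \left(-12\right) \left(-6\right) - 6 = 72 - 6 = 66$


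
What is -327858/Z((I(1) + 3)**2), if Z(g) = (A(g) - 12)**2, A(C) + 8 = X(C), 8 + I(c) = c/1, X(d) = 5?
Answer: -109286/75 ≈ -1457.1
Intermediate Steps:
I(c) = -8 + c (I(c) = -8 + c/1 = -8 + c*1 = -8 + c)
A(C) = -3 (A(C) = -8 + 5 = -3)
Z(g) = 225 (Z(g) = (-3 - 12)**2 = (-15)**2 = 225)
-327858/Z((I(1) + 3)**2) = -327858/225 = -327858*1/225 = -109286/75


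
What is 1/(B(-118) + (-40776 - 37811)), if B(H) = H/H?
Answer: -1/78586 ≈ -1.2725e-5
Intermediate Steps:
B(H) = 1
1/(B(-118) + (-40776 - 37811)) = 1/(1 + (-40776 - 37811)) = 1/(1 - 78587) = 1/(-78586) = -1/78586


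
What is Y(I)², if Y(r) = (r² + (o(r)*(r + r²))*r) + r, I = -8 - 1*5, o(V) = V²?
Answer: 117358315776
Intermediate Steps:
I = -13 (I = -8 - 5 = -13)
Y(r) = r + r² + r³*(r + r²) (Y(r) = (r² + (r²*(r + r²))*r) + r = (r² + r³*(r + r²)) + r = r + r² + r³*(r + r²))
Y(I)² = (-13*(1 - 13 + (-13)³ + (-13)⁴))² = (-13*(1 - 13 - 2197 + 28561))² = (-13*26352)² = (-342576)² = 117358315776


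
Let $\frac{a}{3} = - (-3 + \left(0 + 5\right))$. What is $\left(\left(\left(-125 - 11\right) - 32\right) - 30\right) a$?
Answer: $1188$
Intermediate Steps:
$a = -6$ ($a = 3 \left(- (-3 + \left(0 + 5\right))\right) = 3 \left(- (-3 + 5)\right) = 3 \left(\left(-1\right) 2\right) = 3 \left(-2\right) = -6$)
$\left(\left(\left(-125 - 11\right) - 32\right) - 30\right) a = \left(\left(\left(-125 - 11\right) - 32\right) - 30\right) \left(-6\right) = \left(\left(-136 - 32\right) - 30\right) \left(-6\right) = \left(-168 - 30\right) \left(-6\right) = \left(-198\right) \left(-6\right) = 1188$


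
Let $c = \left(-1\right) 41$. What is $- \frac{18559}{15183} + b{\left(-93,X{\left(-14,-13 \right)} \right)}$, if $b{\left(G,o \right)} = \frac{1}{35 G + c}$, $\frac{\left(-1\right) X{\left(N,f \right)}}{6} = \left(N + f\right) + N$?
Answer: $- \frac{61185647}{50043168} \approx -1.2227$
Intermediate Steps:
$c = -41$
$X{\left(N,f \right)} = - 12 N - 6 f$ ($X{\left(N,f \right)} = - 6 \left(\left(N + f\right) + N\right) = - 6 \left(f + 2 N\right) = - 12 N - 6 f$)
$b{\left(G,o \right)} = \frac{1}{-41 + 35 G}$ ($b{\left(G,o \right)} = \frac{1}{35 G - 41} = \frac{1}{-41 + 35 G}$)
$- \frac{18559}{15183} + b{\left(-93,X{\left(-14,-13 \right)} \right)} = - \frac{18559}{15183} + \frac{1}{-41 + 35 \left(-93\right)} = \left(-18559\right) \frac{1}{15183} + \frac{1}{-41 - 3255} = - \frac{18559}{15183} + \frac{1}{-3296} = - \frac{18559}{15183} - \frac{1}{3296} = - \frac{61185647}{50043168}$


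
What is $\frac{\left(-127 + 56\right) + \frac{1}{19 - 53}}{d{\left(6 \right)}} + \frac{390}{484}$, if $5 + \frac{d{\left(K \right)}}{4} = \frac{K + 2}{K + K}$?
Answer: $\frac{1049025}{213928} \approx 4.9036$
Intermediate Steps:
$d{\left(K \right)} = -20 + \frac{2 \left(2 + K\right)}{K}$ ($d{\left(K \right)} = -20 + 4 \frac{K + 2}{K + K} = -20 + 4 \frac{2 + K}{2 K} = -20 + \frac{2 \left(2 + K\right)}{K}$)
$\frac{\left(-127 + 56\right) + \frac{1}{19 - 53}}{d{\left(6 \right)}} + \frac{390}{484} = \frac{\left(-127 + 56\right) + \frac{1}{19 - 53}}{-18 + \frac{4}{6}} + \frac{390}{484} = \frac{-71 + \frac{1}{-34}}{-18 + 4 \cdot \frac{1}{6}} + 390 \cdot \frac{1}{484} = \frac{-71 - \frac{1}{34}}{-18 + \frac{2}{3}} + \frac{195}{242} = - \frac{2415}{34 \left(- \frac{52}{3}\right)} + \frac{195}{242} = \left(- \frac{2415}{34}\right) \left(- \frac{3}{52}\right) + \frac{195}{242} = \frac{7245}{1768} + \frac{195}{242} = \frac{1049025}{213928}$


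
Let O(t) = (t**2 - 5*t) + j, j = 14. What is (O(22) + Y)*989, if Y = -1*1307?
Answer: -908891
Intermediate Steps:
O(t) = 14 + t**2 - 5*t (O(t) = (t**2 - 5*t) + 14 = 14 + t**2 - 5*t)
Y = -1307
(O(22) + Y)*989 = ((14 + 22**2 - 5*22) - 1307)*989 = ((14 + 484 - 110) - 1307)*989 = (388 - 1307)*989 = -919*989 = -908891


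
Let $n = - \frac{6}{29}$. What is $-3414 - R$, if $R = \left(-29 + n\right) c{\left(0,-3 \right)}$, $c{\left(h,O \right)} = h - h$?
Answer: $-3414$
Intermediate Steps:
$c{\left(h,O \right)} = 0$
$n = - \frac{6}{29}$ ($n = \left(-6\right) \frac{1}{29} = - \frac{6}{29} \approx -0.2069$)
$R = 0$ ($R = \left(-29 - \frac{6}{29}\right) 0 = \left(- \frac{847}{29}\right) 0 = 0$)
$-3414 - R = -3414 - 0 = -3414 + 0 = -3414$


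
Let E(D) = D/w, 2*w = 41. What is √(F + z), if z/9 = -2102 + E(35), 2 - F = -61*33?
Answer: 13*I*√167977/41 ≈ 129.95*I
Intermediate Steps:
w = 41/2 (w = (½)*41 = 41/2 ≈ 20.500)
E(D) = 2*D/41 (E(D) = D/(41/2) = D*(2/41) = 2*D/41)
F = 2015 (F = 2 - (-61)*33 = 2 - 1*(-2013) = 2 + 2013 = 2015)
z = -775008/41 (z = 9*(-2102 + (2/41)*35) = 9*(-2102 + 70/41) = 9*(-86112/41) = -775008/41 ≈ -18903.)
√(F + z) = √(2015 - 775008/41) = √(-692393/41) = 13*I*√167977/41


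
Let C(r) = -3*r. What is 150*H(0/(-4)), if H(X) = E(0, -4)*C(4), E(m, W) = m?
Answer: 0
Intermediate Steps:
H(X) = 0 (H(X) = 0*(-3*4) = 0*(-12) = 0)
150*H(0/(-4)) = 150*0 = 0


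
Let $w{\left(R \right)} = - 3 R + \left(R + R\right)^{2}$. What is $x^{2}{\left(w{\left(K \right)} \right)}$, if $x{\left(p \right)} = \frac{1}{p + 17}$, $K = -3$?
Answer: $\frac{1}{3844} \approx 0.00026015$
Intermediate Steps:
$w{\left(R \right)} = - 3 R + 4 R^{2}$ ($w{\left(R \right)} = - 3 R + \left(2 R\right)^{2} = - 3 R + 4 R^{2}$)
$x{\left(p \right)} = \frac{1}{17 + p}$
$x^{2}{\left(w{\left(K \right)} \right)} = \left(\frac{1}{17 - 3 \left(-3 + 4 \left(-3\right)\right)}\right)^{2} = \left(\frac{1}{17 - 3 \left(-3 - 12\right)}\right)^{2} = \left(\frac{1}{17 - -45}\right)^{2} = \left(\frac{1}{17 + 45}\right)^{2} = \left(\frac{1}{62}\right)^{2} = \frac{1}{3844}$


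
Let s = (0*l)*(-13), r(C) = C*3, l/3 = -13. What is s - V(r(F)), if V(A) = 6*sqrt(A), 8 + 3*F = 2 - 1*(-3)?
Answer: -6*I*sqrt(3) ≈ -10.392*I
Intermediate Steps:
l = -39 (l = 3*(-13) = -39)
F = -1 (F = -8/3 + (2 - 1*(-3))/3 = -8/3 + (2 + 3)/3 = -8/3 + (1/3)*5 = -8/3 + 5/3 = -1)
r(C) = 3*C
s = 0 (s = (0*(-39))*(-13) = 0*(-13) = 0)
s - V(r(F)) = 0 - 6*sqrt(3*(-1)) = 0 - 6*sqrt(-3) = 0 - 6*I*sqrt(3) = -6*I*sqrt(3)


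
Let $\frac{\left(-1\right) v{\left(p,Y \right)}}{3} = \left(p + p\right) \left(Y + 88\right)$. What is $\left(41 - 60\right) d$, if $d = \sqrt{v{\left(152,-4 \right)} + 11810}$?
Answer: $- 19 i \sqrt{64798} \approx - 4836.5 i$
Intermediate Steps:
$v{\left(p,Y \right)} = - 6 p \left(88 + Y\right)$ ($v{\left(p,Y \right)} = - 3 \left(p + p\right) \left(Y + 88\right) = - 3 \cdot 2 p \left(88 + Y\right) = - 6 p \left(88 + Y\right)$)
$d = i \sqrt{64798}$ ($d = \sqrt{\left(-6\right) 152 \left(88 - 4\right) + 11810} = \sqrt{\left(-6\right) 152 \cdot 84 + 11810} = \sqrt{-76608 + 11810} = \sqrt{-64798} = i \sqrt{64798} \approx 254.55 i$)
$\left(41 - 60\right) d = \left(41 - 60\right) i \sqrt{64798} = - 19 i \sqrt{64798}$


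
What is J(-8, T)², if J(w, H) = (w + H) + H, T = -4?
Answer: 256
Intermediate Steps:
J(w, H) = w + 2*H (J(w, H) = (H + w) + H = w + 2*H)
J(-8, T)² = (-8 + 2*(-4))² = (-8 - 8)² = (-16)² = 256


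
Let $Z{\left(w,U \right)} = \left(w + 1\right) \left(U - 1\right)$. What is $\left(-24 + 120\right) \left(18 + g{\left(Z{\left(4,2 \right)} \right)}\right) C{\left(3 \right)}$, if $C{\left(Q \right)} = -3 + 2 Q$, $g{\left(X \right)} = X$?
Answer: $6624$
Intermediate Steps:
$Z{\left(w,U \right)} = \left(1 + w\right) \left(-1 + U\right)$
$\left(-24 + 120\right) \left(18 + g{\left(Z{\left(4,2 \right)} \right)}\right) C{\left(3 \right)} = \left(-24 + 120\right) \left(18 + \left(-1 + 2 - 4 + 2 \cdot 4\right)\right) \left(-3 + 2 \cdot 3\right) = 96 \left(18 + \left(-1 + 2 - 4 + 8\right)\right) \left(-3 + 6\right) = 96 \left(18 + 5\right) 3 = 96 \cdot 23 \cdot 3 = 96 \cdot 69 = 6624$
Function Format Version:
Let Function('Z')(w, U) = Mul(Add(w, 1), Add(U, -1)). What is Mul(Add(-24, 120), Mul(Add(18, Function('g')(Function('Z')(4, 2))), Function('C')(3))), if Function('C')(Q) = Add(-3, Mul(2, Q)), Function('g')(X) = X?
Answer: 6624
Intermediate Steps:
Function('Z')(w, U) = Mul(Add(1, w), Add(-1, U))
Mul(Add(-24, 120), Mul(Add(18, Function('g')(Function('Z')(4, 2))), Function('C')(3))) = Mul(Add(-24, 120), Mul(Add(18, Add(-1, 2, Mul(-1, 4), Mul(2, 4))), Add(-3, Mul(2, 3)))) = Mul(96, Mul(Add(18, Add(-1, 2, -4, 8)), Add(-3, 6))) = Mul(96, Mul(Add(18, 5), 3)) = Mul(96, Mul(23, 3)) = Mul(96, 69) = 6624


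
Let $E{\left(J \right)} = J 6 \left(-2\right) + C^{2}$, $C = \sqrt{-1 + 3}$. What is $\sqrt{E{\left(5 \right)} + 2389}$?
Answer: $3 \sqrt{259} \approx 48.28$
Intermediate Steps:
$C = \sqrt{2} \approx 1.4142$
$E{\left(J \right)} = 2 - 12 J$ ($E{\left(J \right)} = J 6 \left(-2\right) + \left(\sqrt{2}\right)^{2} = 6 J \left(-2\right) + 2 = - 12 J + 2 = 2 - 12 J$)
$\sqrt{E{\left(5 \right)} + 2389} = \sqrt{\left(2 - 60\right) + 2389} = \sqrt{-58 + 2389} = \sqrt{2331} = 3 \sqrt{259}$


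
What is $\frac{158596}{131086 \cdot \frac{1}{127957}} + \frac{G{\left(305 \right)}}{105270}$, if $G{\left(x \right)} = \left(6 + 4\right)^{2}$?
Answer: $\frac{106814671431452}{689971161} \approx 1.5481 \cdot 10^{5}$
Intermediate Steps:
$G{\left(x \right)} = 100$ ($G{\left(x \right)} = 10^{2} = 100$)
$\frac{158596}{131086 \cdot \frac{1}{127957}} + \frac{G{\left(305 \right)}}{105270} = \frac{158596}{131086 \cdot \frac{1}{127957}} + \frac{100}{105270} = \frac{158596}{131086 \cdot \frac{1}{127957}} + 100 \cdot \frac{1}{105270} = \frac{158596}{\frac{131086}{127957}} + \frac{10}{10527} = 158596 \cdot \frac{127957}{131086} + \frac{10}{10527} = \frac{10146734186}{65543} + \frac{10}{10527} = \frac{106814671431452}{689971161}$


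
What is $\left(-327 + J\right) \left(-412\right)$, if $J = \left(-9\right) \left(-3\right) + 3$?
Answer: $122364$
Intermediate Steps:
$J = 30$ ($J = 27 + 3 = 30$)
$\left(-327 + J\right) \left(-412\right) = \left(-327 + 30\right) \left(-412\right) = \left(-297\right) \left(-412\right) = 122364$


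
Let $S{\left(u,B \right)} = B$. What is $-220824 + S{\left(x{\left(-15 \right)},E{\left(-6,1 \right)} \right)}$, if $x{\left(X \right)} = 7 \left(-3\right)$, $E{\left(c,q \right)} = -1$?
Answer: $-220825$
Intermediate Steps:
$x{\left(X \right)} = -21$
$-220824 + S{\left(x{\left(-15 \right)},E{\left(-6,1 \right)} \right)} = -220824 - 1 = -220825$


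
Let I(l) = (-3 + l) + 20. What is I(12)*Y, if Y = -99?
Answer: -2871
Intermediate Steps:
I(l) = 17 + l
I(12)*Y = (17 + 12)*(-99) = 29*(-99) = -2871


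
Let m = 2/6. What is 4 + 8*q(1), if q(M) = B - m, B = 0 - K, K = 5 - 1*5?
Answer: 4/3 ≈ 1.3333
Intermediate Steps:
m = 1/3 (m = 2*(1/6) = 1/3 ≈ 0.33333)
K = 0 (K = 5 - 5 = 0)
B = 0 (B = 0 - 1*0 = 0 + 0 = 0)
q(M) = -1/3 (q(M) = 0 - 1*1/3 = 0 - 1/3 = -1/3)
4 + 8*q(1) = 4 + 8*(-1/3) = 4 - 8/3 = 4/3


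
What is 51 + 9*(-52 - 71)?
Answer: -1056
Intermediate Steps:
51 + 9*(-52 - 71) = 51 + 9*(-123) = 51 - 1107 = -1056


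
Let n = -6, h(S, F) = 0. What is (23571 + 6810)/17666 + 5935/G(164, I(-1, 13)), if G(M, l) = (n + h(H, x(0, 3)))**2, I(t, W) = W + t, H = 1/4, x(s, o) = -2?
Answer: 52970713/317988 ≈ 166.58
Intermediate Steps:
H = 1/4 ≈ 0.25000
G(M, l) = 36 (G(M, l) = (-6 + 0)**2 = (-6)**2 = 36)
(23571 + 6810)/17666 + 5935/G(164, I(-1, 13)) = (23571 + 6810)/17666 + 5935/36 = 30381*(1/17666) + 5935*(1/36) = 30381/17666 + 5935/36 = 52970713/317988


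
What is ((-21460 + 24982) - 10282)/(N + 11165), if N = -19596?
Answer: 6760/8431 ≈ 0.80180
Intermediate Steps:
((-21460 + 24982) - 10282)/(N + 11165) = ((-21460 + 24982) - 10282)/(-19596 + 11165) = (3522 - 10282)/(-8431) = -6760*(-1/8431) = 6760/8431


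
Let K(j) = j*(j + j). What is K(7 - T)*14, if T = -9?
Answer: 7168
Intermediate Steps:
K(j) = 2*j² (K(j) = j*(2*j) = 2*j²)
K(7 - T)*14 = (2*(7 - 1*(-9))²)*14 = (2*(7 + 9)²)*14 = (2*16²)*14 = (2*256)*14 = 512*14 = 7168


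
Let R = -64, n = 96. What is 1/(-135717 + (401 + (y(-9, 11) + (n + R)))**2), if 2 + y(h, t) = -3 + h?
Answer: 1/39844 ≈ 2.5098e-5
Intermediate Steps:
y(h, t) = -5 + h (y(h, t) = -2 + (-3 + h) = -5 + h)
1/(-135717 + (401 + (y(-9, 11) + (n + R)))**2) = 1/(-135717 + (401 + ((-5 - 9) + (96 - 64)))**2) = 1/(-135717 + (401 + (-14 + 32))**2) = 1/(-135717 + (401 + 18)**2) = 1/(-135717 + 419**2) = 1/(-135717 + 175561) = 1/39844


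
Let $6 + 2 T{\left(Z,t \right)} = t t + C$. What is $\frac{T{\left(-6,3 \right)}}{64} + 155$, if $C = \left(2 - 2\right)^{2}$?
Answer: $\frac{19843}{128} \approx 155.02$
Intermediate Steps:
$C = 0$ ($C = 0^{2} = 0$)
$T{\left(Z,t \right)} = -3 + \frac{t^{2}}{2}$ ($T{\left(Z,t \right)} = -3 + \frac{t t + 0}{2} = -3 + \frac{t^{2} + 0}{2} = -3 + \frac{t^{2}}{2}$)
$\frac{T{\left(-6,3 \right)}}{64} + 155 = \frac{-3 + \frac{3^{2}}{2}}{64} + 155 = \frac{-3 + \frac{1}{2} \cdot 9}{64} + 155 = \frac{-3 + \frac{9}{2}}{64} + 155 = \frac{1}{64} \cdot \frac{3}{2} + 155 = \frac{3}{128} + 155 = \frac{19843}{128}$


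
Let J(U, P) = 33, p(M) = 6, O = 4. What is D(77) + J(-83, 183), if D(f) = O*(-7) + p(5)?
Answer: 11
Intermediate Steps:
D(f) = -22 (D(f) = 4*(-7) + 6 = -28 + 6 = -22)
D(77) + J(-83, 183) = -22 + 33 = 11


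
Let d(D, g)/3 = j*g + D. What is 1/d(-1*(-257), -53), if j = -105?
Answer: 1/17466 ≈ 5.7254e-5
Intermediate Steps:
d(D, g) = -315*g + 3*D (d(D, g) = 3*(-105*g + D) = 3*(D - 105*g) = -315*g + 3*D)
1/d(-1*(-257), -53) = 1/(-315*(-53) + 3*(-1*(-257))) = 1/(16695 + 3*257) = 1/(16695 + 771) = 1/17466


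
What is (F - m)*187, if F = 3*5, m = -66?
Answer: 15147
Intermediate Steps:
F = 15
(F - m)*187 = (15 - 1*(-66))*187 = (15 + 66)*187 = 81*187 = 15147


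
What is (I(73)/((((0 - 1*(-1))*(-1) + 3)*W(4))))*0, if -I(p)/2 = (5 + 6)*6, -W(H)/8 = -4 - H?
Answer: 0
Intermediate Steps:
W(H) = 32 + 8*H (W(H) = -8*(-4 - H) = 32 + 8*H)
I(p) = -132 (I(p) = -2*(5 + 6)*6 = -22*6 = -2*66 = -132)
(I(73)/((((0 - 1*(-1))*(-1) + 3)*W(4))))*0 = -132*1/((32 + 8*4)*((0 - 1*(-1))*(-1) + 3))*0 = -132*1/((32 + 32)*((0 + 1)*(-1) + 3))*0 = -132*1/(64*(1*(-1) + 3))*0 = -132*1/(64*(-1 + 3))*0 = -132/(2*64)*0 = -132/128*0 = -132*1/128*0 = -33/32*0 = 0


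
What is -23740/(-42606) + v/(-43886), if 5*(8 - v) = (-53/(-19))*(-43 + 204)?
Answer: 49653636119/88815828510 ≈ 0.55906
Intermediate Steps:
v = -7773/95 (v = 8 - (-53/(-19))*(-43 + 204)/5 = 8 - (-53*(-1/19))*161/5 = 8 - 53*161/95 = 8 - 1/5*8533/19 = 8 - 8533/95 = -7773/95 ≈ -81.821)
-23740/(-42606) + v/(-43886) = -23740/(-42606) - 7773/95/(-43886) = -23740*(-1/42606) - 7773/95*(-1/43886) = 11870/21303 + 7773/4169170 = 49653636119/88815828510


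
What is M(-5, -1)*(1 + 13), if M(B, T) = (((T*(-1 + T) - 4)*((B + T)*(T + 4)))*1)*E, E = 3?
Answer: 1512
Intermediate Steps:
M(B, T) = 3*(-4 + T*(-1 + T))*(4 + T)*(B + T) (M(B, T) = (((T*(-1 + T) - 4)*((B + T)*(T + 4)))*1)*3 = (((-4 + T*(-1 + T))*((B + T)*(4 + T)))*1)*3 = (((-4 + T*(-1 + T))*((4 + T)*(B + T)))*1)*3 = (((-4 + T*(-1 + T))*(4 + T)*(B + T))*1)*3 = ((-4 + T*(-1 + T))*(4 + T)*(B + T))*3 = 3*(-4 + T*(-1 + T))*(4 + T)*(B + T))
M(-5, -1)*(1 + 13) = (-48*(-5) - 48*(-1) - 24*(-1)**2 + 3*(-1)**4 + 9*(-1)**3 - 24*(-5)*(-1) + 3*(-5)*(-1)**3 + 9*(-5)*(-1)**2)*(1 + 13) = (240 + 48 - 24*1 + 3*1 + 9*(-1) - 120 + 3*(-5)*(-1) + 9*(-5)*1)*14 = (240 + 48 - 24 + 3 - 9 - 120 + 15 - 45)*14 = 108*14 = 1512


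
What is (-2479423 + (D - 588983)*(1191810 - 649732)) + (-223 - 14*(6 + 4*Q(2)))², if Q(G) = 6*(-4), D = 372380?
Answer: -117417125088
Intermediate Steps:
Q(G) = -24
(-2479423 + (D - 588983)*(1191810 - 649732)) + (-223 - 14*(6 + 4*Q(2)))² = (-2479423 + (372380 - 588983)*(1191810 - 649732)) + (-223 - 14*(6 + 4*(-24)))² = (-2479423 - 216603*542078) + (-223 - 14*(6 - 96))² = (-2479423 - 117415721034) + (-223 - 14*(-90))² = -117418200457 + (-223 + 1260)² = -117418200457 + 1037² = -117418200457 + 1075369 = -117417125088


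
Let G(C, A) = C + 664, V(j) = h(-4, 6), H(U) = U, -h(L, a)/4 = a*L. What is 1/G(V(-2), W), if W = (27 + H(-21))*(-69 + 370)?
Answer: 1/760 ≈ 0.0013158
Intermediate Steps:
h(L, a) = -4*L*a (h(L, a) = -4*a*L = -4*L*a)
W = 1806 (W = (27 - 21)*(-69 + 370) = 6*301 = 1806)
V(j) = 96 (V(j) = -4*(-4)*6 = 96)
G(C, A) = 664 + C
1/G(V(-2), W) = 1/(664 + 96) = 1/760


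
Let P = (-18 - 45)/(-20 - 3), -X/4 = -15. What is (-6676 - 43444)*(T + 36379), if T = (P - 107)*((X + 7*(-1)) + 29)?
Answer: -32080859720/23 ≈ -1.3948e+9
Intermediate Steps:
X = 60 (X = -4*(-15) = 60)
P = 63/23 (P = -63/(-23) = -63*(-1/23) = 63/23 ≈ 2.7391)
T = -196636/23 (T = (63/23 - 107)*((60 + 7*(-1)) + 29) = -2398*((60 - 7) + 29)/23 = -2398*(53 + 29)/23 = -2398/23*82 = -196636/23 ≈ -8549.4)
(-6676 - 43444)*(T + 36379) = (-6676 - 43444)*(-196636/23 + 36379) = -50120*640081/23 = -32080859720/23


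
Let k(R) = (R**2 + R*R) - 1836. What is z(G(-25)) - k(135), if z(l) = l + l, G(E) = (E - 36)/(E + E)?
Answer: -865289/25 ≈ -34612.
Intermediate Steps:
k(R) = -1836 + 2*R**2 (k(R) = (R**2 + R**2) - 1836 = 2*R**2 - 1836 = -1836 + 2*R**2)
G(E) = (-36 + E)/(2*E) (G(E) = (-36 + E)/((2*E)) = (-36 + E)*(1/(2*E)) = (-36 + E)/(2*E))
z(l) = 2*l
z(G(-25)) - k(135) = 2*((1/2)*(-36 - 25)/(-25)) - (-1836 + 2*135**2) = 2*((1/2)*(-1/25)*(-61)) - (-1836 + 2*18225) = 2*(61/50) - (-1836 + 36450) = 61/25 - 1*34614 = 61/25 - 34614 = -865289/25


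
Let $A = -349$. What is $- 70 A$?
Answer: $24430$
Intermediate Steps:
$- 70 A = \left(-70\right) \left(-349\right) = 24430$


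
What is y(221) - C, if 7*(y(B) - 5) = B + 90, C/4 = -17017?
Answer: 476822/7 ≈ 68117.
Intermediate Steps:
C = -68068 (C = 4*(-17017) = -68068)
y(B) = 125/7 + B/7 (y(B) = 5 + (B + 90)/7 = 5 + (90 + B)/7 = 5 + (90/7 + B/7) = 125/7 + B/7)
y(221) - C = (125/7 + (⅐)*221) - 1*(-68068) = (125/7 + 221/7) + 68068 = 346/7 + 68068 = 476822/7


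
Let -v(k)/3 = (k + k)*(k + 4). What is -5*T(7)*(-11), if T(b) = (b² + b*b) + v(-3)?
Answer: 6380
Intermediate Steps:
v(k) = -6*k*(4 + k) (v(k) = -3*(k + k)*(k + 4) = -3*2*k*(4 + k) = -6*k*(4 + k))
T(b) = 18 + 2*b² (T(b) = (b² + b*b) - 6*(-3)*(4 - 3) = (b² + b²) - 6*(-3)*1 = 2*b² + 18 = 18 + 2*b²)
-5*T(7)*(-11) = -5*(18 + 2*7²)*(-11) = -5*(18 + 2*49)*(-11) = -5*(18 + 98)*(-11) = -5*116*(-11) = -580*(-11) = 6380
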